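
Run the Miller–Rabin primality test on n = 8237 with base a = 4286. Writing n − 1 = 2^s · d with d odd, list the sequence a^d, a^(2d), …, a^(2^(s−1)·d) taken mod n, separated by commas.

7950, 8236

n − 1 = 8236 = 2^2 · 2059, so s = 2 and d = 2059.
x_0 = 4286^2059 mod 8237 = 7950.
x_1 = 7950^2 mod 8237 = 8236.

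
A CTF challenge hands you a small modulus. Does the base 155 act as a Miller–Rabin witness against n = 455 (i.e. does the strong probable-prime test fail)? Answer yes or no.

n − 1 = 454 = 2^1 · 227, so s = 1 and d = 227.
Repeated squaring mod 455: 155^1 ≡ 155, 155^2 ≡ 365, 155^4 ≡ 365, 155^8 ≡ 365, 155^16 ≡ 365, 155^32 ≡ 365, 155^64 ≡ 365, 155^128 ≡ 365.
227 = 128 + 64 + 32 + 2 + 1, so 155^227 ≡ 365·365·365·365·155 ≡ 155 (mod 455).
x_0 = 155^227 mod 455 = 155.
x_0 ∉ {1, 454} and s = 1, so 155 is a Miller–Rabin witness and 455 is composite.

yes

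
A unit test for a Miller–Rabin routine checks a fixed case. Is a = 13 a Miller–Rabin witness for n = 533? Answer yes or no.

n − 1 = 532 = 2^2 · 133, so s = 2 and d = 133.
x_0 = 13^133 mod 533 = 52.
x_0 is neither 1 nor 532, so continue squaring.
x_1 = 52^2 mod 533 = 39.
Reached i = s−1 = 1 without hitting −1: 13 is a Miller–Rabin witness and 533 is composite.

yes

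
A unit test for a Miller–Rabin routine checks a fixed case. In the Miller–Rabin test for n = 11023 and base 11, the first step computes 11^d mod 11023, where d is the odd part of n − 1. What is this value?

n − 1 = 11022 = 2^1 · 5511, so s = 1 and d = 5511.
11^5511 mod 11023 = 2611.

2611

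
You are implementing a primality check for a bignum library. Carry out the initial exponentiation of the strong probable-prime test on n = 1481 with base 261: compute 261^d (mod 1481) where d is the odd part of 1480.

655

n − 1 = 1480 = 2^3 · 185, so s = 3 and d = 185.
261^185 mod 1481 = 655.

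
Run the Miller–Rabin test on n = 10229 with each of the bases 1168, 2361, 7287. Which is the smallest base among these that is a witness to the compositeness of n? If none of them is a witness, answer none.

n − 1 = 10228 = 2^2 · 2557, so s = 2 and d = 2557.
Base 1168: x_0 = 1168^2557 mod 10229 = 8462. x_0 is neither 1 nor 10228, so continue squaring. x_1 = 8462^2 mod 10229 = 2444. Reached i = s−1 = 1 without hitting −1: 1168 is a Miller–Rabin witness and 10229 is composite.
Base 2361: x_0 = 2361^2557 mod 10229 = 3803. x_0 is neither 1 nor 10228, so continue squaring. x_1 = 3803^2 mod 10229 = 9232. Reached i = s−1 = 1 without hitting −1: 2361 is a Miller–Rabin witness and 10229 is composite.
Base 7287: x_0 = 7287^2557 mod 10229 = 3554. x_0 is neither 1 nor 10228, so continue squaring. x_1 = 3554^2 mod 10229 = 8330. Reached i = s−1 = 1 without hitting −1: 7287 is a Miller–Rabin witness and 10229 is composite.
The smallest witness among the given bases is 1168.

1168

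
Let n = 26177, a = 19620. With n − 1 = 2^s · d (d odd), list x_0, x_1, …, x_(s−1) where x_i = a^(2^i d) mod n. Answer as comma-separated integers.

n − 1 = 26176 = 2^6 · 409, so s = 6 and d = 409.
x_0 = 19620^409 mod 26177 = 23500.
x_1 = 23500^2 mod 26177 = 20008.
x_2 = 20008^2 mod 26177 = 21380.
x_3 = 21380^2 mod 26177 = 1626.
x_4 = 1626^2 mod 26177 = 26176.
x_5 = 26176^2 mod 26177 = 1.

23500, 20008, 21380, 1626, 26176, 1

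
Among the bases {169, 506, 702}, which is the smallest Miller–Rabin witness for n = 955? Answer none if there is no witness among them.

169

n − 1 = 954 = 2^1 · 477, so s = 1 and d = 477.
Base 169: x_0 = 169^477 mod 955 = 484. x_0 ∉ {1, 954} and s = 1, so 169 is a Miller–Rabin witness and 955 is composite.
Base 506: x_0 = 506^477 mod 955 = 286. x_0 ∉ {1, 954} and s = 1, so 506 is a Miller–Rabin witness and 955 is composite.
Base 702: x_0 = 702^477 mod 955 = 597. x_0 ∉ {1, 954} and s = 1, so 702 is a Miller–Rabin witness and 955 is composite.
The smallest witness among the given bases is 169.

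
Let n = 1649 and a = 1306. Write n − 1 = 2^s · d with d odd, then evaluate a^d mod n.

907

n − 1 = 1648 = 2^4 · 103, so s = 4 and d = 103.
1306^103 mod 1649 = 907.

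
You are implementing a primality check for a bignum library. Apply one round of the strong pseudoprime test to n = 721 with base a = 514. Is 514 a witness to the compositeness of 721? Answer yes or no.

n − 1 = 720 = 2^4 · 45, so s = 4 and d = 45.
By repeated squaring, 514^45 ≡ 720 (mod 721).
x_0 = 514^45 mod 721 = 720.
x_0 = 720 ≡ −1, so 514 is not a witness.

no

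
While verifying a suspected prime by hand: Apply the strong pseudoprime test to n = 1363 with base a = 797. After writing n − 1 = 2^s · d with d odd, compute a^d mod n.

n − 1 = 1362 = 2^1 · 681, so s = 1 and d = 681.
Repeated squaring mod 1363: 797^1 ≡ 797, 797^2 ≡ 51, 797^4 ≡ 1238, 797^8 ≡ 632, 797^16 ≡ 65, 797^32 ≡ 136, 797^64 ≡ 777, 797^128 ≡ 1283, 797^256 ≡ 948, 797^512 ≡ 487.
681 = 512 + 128 + 32 + 8 + 1, so 797^681 ≡ 487·1283·136·632·797 ≡ 583 (mod 1363).

583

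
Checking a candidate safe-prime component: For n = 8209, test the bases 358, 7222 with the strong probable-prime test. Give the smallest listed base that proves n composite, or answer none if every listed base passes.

none

n − 1 = 8208 = 2^4 · 513, so s = 4 and d = 513.
Base 358: x_0 = 358^513 mod 8209 = 5592. x_0 is neither 1 nor 8208, so continue squaring. x_1 = 5592^2 mod 8209 = 2383. x_2 = 2383^2 mod 8209 = 6270. x_3 = 6270^2 mod 8209 = 8208. x_3 ≡ −1, so 358 is not a witness.
Base 7222: x_0 = 7222^513 mod 8209 = 6270. x_0 is neither 1 nor 8208, so continue squaring. x_1 = 6270^2 mod 8209 = 8208. x_1 ≡ −1, so 7222 is not a witness.
No listed base is a witness for 8209.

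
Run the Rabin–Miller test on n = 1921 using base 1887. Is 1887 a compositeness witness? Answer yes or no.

n − 1 = 1920 = 2^7 · 15, so s = 7 and d = 15.
By repeated squaring, 1887^15 ≡ 1309 (mod 1921).
x_0 = 1887^15 mod 1921 = 1309.
x_0 is neither 1 nor 1920, so continue squaring.
x_1 = 1309^2 mod 1921 = 1870.
x_2 = 1870^2 mod 1921 = 680.
x_3 = 680^2 mod 1921 = 1360.
x_4 = 1360^2 mod 1921 = 1598.
x_5 = 1598^2 mod 1921 = 595.
x_6 = 595^2 mod 1921 = 561.
Reached i = s−1 = 6 without hitting −1: 1887 is a Miller–Rabin witness and 1921 is composite.

yes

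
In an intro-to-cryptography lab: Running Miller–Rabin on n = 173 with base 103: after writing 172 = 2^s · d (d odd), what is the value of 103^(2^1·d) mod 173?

172

n − 1 = 172 = 2^2 · 43, so s = 2 and d = 43.
x_0 = 103^43 mod 173 = 80.
x_1 = 80^2 mod 173 = 172.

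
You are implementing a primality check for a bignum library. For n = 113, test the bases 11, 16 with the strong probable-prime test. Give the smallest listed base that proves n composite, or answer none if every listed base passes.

none

n − 1 = 112 = 2^4 · 7, so s = 4 and d = 7.
Base 11: x_0 = 11^7 mod 113 = 95. x_0 is neither 1 nor 112, so continue squaring. x_1 = 95^2 mod 113 = 98. x_2 = 98^2 mod 113 = 112. x_2 ≡ −1, so 11 is not a witness.
Base 16: x_0 = 16^7 mod 113 = 1. x_0 = 1, so 16 is not a witness.
No listed base is a witness for 113.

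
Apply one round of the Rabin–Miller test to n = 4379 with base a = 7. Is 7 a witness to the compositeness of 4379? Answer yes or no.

yes

n − 1 = 4378 = 2^1 · 2189, so s = 1 and d = 2189.
x_0 = 7^2189 mod 4379 = 2597.
x_0 ∉ {1, 4378} and s = 1, so 7 is a Miller–Rabin witness and 4379 is composite.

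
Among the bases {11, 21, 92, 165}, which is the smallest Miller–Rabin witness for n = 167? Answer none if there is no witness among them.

none

n − 1 = 166 = 2^1 · 83, so s = 1 and d = 83.
Base 11: x_0 = 11^83 mod 167 = 1. x_0 = 1, so 11 is not a witness.
Base 21: x_0 = 21^83 mod 167 = 1. x_0 = 1, so 21 is not a witness.
Base 92: x_0 = 92^83 mod 167 = 166. x_0 = 166 ≡ −1, so 92 is not a witness.
Base 165: x_0 = 165^83 mod 167 = 166. x_0 = 166 ≡ −1, so 165 is not a witness.
No listed base is a witness for 167.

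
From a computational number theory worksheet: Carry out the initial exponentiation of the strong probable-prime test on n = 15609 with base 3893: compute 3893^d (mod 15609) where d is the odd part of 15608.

12308

n − 1 = 15608 = 2^3 · 1951, so s = 3 and d = 1951.
3893^1951 mod 15609 = 12308.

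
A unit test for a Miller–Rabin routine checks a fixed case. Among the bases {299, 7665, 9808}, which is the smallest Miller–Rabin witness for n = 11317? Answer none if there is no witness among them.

none

n − 1 = 11316 = 2^2 · 2829, so s = 2 and d = 2829.
Base 299: x_0 = 299^2829 mod 11317 = 6299. x_0 is neither 1 nor 11316, so continue squaring. x_1 = 6299^2 mod 11317 = 11316. x_1 ≡ −1, so 299 is not a witness.
Base 7665: x_0 = 7665^2829 mod 11317 = 11316. x_0 = 11316 ≡ −1, so 7665 is not a witness.
Base 9808: x_0 = 9808^2829 mod 11317 = 5018. x_0 is neither 1 nor 11316, so continue squaring. x_1 = 5018^2 mod 11317 = 11316. x_1 ≡ −1, so 9808 is not a witness.
No listed base is a witness for 11317.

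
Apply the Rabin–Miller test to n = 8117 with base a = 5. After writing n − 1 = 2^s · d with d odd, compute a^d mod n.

n − 1 = 8116 = 2^2 · 2029, so s = 2 and d = 2029.
Repeated squaring mod 8117: 5^1 ≡ 5, 5^2 ≡ 25, 5^4 ≡ 625, 5^8 ≡ 1009, 5^16 ≡ 3456, 5^32 ≡ 3829, 5^64 ≡ 1939, 5^128 ≡ 1550, 5^256 ≡ 7985, 5^512 ≡ 1190, 5^1024 ≡ 3742.
2029 = 1024 + 512 + 256 + 128 + 64 + 32 + 8 + 4 + 1, so 5^2029 ≡ 3742·1190·7985·1550·1939·3829·1009·625·5 ≡ 1733 (mod 8117).

1733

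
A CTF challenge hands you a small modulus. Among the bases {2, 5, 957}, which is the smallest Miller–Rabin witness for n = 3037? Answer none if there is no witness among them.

n − 1 = 3036 = 2^2 · 759, so s = 2 and d = 759.
Base 2: x_0 = 2^759 mod 3037 = 281. x_0 is neither 1 nor 3036, so continue squaring. x_1 = 281^2 mod 3037 = 3036. x_1 ≡ −1, so 2 is not a witness.
Base 5: x_0 = 5^759 mod 3037 = 2756. x_0 is neither 1 nor 3036, so continue squaring. x_1 = 2756^2 mod 3037 = 3036. x_1 ≡ −1, so 5 is not a witness.
Base 957: x_0 = 957^759 mod 3037 = 2756. x_0 is neither 1 nor 3036, so continue squaring. x_1 = 2756^2 mod 3037 = 3036. x_1 ≡ −1, so 957 is not a witness.
No listed base is a witness for 3037.

none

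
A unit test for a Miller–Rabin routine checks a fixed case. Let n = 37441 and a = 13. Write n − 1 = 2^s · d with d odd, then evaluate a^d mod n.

27415

n − 1 = 37440 = 2^6 · 585, so s = 6 and d = 585.
13^585 mod 37441 = 27415.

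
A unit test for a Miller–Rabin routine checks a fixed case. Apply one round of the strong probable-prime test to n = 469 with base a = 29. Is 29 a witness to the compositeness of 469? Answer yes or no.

n − 1 = 468 = 2^2 · 117, so s = 2 and d = 117.
Repeated squaring mod 469: 29^1 ≡ 29, 29^2 ≡ 372, 29^4 ≡ 29, 29^8 ≡ 372, 29^16 ≡ 29, 29^32 ≡ 372, 29^64 ≡ 29.
117 = 64 + 32 + 16 + 4 + 1, so 29^117 ≡ 29·372·29·29·29 ≡ 1 (mod 469).
x_0 = 29^117 mod 469 = 1.
x_0 = 1, so 29 is not a witness.

no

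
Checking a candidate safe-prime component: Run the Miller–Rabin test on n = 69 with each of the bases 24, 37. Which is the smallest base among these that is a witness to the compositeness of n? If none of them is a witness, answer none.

n − 1 = 68 = 2^2 · 17, so s = 2 and d = 17.
Base 24: x_0 = 24^17 mod 69 = 24. x_0 is neither 1 nor 68, so continue squaring. x_1 = 24^2 mod 69 = 24. Reached i = s−1 = 1 without hitting −1: 24 is a Miller–Rabin witness and 69 is composite.
Base 37: x_0 = 37^17 mod 69 = 43. x_0 is neither 1 nor 68, so continue squaring. x_1 = 43^2 mod 69 = 55. Reached i = s−1 = 1 without hitting −1: 37 is a Miller–Rabin witness and 69 is composite.
The smallest witness among the given bases is 24.

24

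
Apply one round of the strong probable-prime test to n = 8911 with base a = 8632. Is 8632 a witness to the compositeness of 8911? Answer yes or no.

n − 1 = 8910 = 2^1 · 4455, so s = 1 and d = 4455.
x_0 = 8632^4455 mod 8911 = 1.
x_0 = 1, so 8632 is not a witness.

no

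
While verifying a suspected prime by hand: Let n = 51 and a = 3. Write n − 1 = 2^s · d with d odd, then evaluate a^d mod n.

48

n − 1 = 50 = 2^1 · 25, so s = 1 and d = 25.
3^25 mod 51 = 48.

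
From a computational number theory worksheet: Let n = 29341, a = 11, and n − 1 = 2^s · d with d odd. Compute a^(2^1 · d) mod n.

11101

n − 1 = 29340 = 2^2 · 7335, so s = 2 and d = 7335.
x_0 = 11^7335 mod 29341 = 1331.
x_1 = 1331^2 mod 29341 = 11101.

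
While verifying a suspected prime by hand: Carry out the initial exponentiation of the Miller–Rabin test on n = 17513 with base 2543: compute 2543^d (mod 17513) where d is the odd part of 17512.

1164

n − 1 = 17512 = 2^3 · 2189, so s = 3 and d = 2189.
2543^2189 mod 17513 = 1164.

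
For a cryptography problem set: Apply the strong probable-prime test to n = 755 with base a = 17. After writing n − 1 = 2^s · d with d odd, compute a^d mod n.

742

n − 1 = 754 = 2^1 · 377, so s = 1 and d = 377.
17^377 mod 755 = 742.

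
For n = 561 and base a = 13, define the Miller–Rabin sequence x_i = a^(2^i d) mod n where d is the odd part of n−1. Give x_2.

n − 1 = 560 = 2^4 · 35, so s = 4 and d = 35.
Repeated squaring mod 561: 13^1 ≡ 13, 13^2 ≡ 169, 13^4 ≡ 511, 13^8 ≡ 256, 13^16 ≡ 460, 13^32 ≡ 103.
35 = 32 + 2 + 1, so 13^35 ≡ 103·169·13 ≡ 208 (mod 561).
x_0 = 208.
x_1 = 208^2 mod 561 = 67.
x_2 = 67^2 mod 561 = 1.

1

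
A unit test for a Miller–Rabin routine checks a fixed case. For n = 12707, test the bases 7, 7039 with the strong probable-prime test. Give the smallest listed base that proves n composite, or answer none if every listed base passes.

7

n − 1 = 12706 = 2^1 · 6353, so s = 1 and d = 6353.
Base 7: x_0 = 7^6353 mod 12707 = 11310. x_0 ∉ {1, 12706} and s = 1, so 7 is a Miller–Rabin witness and 12707 is composite.
Base 7039: x_0 = 7039^6353 mod 12707 = 11779. x_0 ∉ {1, 12706} and s = 1, so 7039 is a Miller–Rabin witness and 12707 is composite.
The smallest witness among the given bases is 7.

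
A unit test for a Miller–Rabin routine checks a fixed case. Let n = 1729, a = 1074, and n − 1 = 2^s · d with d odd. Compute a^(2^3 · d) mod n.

1

n − 1 = 1728 = 2^6 · 27, so s = 6 and d = 27.
By repeated squaring, 1074^27 ≡ 265 (mod 1729).
x_0 = 265.
x_1 = 265^2 mod 1729 = 1065.
x_2 = 1065^2 mod 1729 = 1.
x_3 = 1^2 mod 1729 = 1.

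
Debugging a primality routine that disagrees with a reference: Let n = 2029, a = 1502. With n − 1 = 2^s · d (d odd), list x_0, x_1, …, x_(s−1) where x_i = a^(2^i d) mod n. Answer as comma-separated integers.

1037, 2028

n − 1 = 2028 = 2^2 · 507, so s = 2 and d = 507.
x_0 = 1502^507 mod 2029 = 1037.
x_1 = 1037^2 mod 2029 = 2028.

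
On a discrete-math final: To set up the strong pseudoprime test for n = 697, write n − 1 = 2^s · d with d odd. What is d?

87

Halving: 696 → 348 → 174 → 87; 87 is odd.
So 696 = 2^3 · 87.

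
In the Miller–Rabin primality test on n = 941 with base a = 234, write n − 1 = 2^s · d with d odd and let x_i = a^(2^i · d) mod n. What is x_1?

1

n − 1 = 940 = 2^2 · 235, so s = 2 and d = 235.
By repeated squaring, 234^235 ≡ 1 (mod 941).
x_0 = 1.
x_1 = 1^2 mod 941 = 1.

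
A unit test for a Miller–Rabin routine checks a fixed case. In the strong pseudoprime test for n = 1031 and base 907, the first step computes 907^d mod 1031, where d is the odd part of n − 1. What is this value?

1

n − 1 = 1030 = 2^1 · 515, so s = 1 and d = 515.
Repeated squaring mod 1031: 907^1 ≡ 907, 907^2 ≡ 942, 907^4 ≡ 704, 907^8 ≡ 736, 907^16 ≡ 421, 907^32 ≡ 940, 907^64 ≡ 33, 907^128 ≡ 58, 907^256 ≡ 271, 907^512 ≡ 240.
515 = 512 + 2 + 1, so 907^515 ≡ 240·942·907 ≡ 1 (mod 1031).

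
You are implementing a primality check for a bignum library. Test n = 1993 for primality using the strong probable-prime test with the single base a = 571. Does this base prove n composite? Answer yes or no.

n − 1 = 1992 = 2^3 · 249, so s = 3 and d = 249.
Repeated squaring mod 1993: 571^1 ≡ 571, 571^2 ≡ 1182, 571^4 ≡ 31, 571^8 ≡ 961, 571^16 ≡ 762, 571^32 ≡ 681, 571^64 ≡ 1385, 571^128 ≡ 959.
249 = 128 + 64 + 32 + 16 + 8 + 1, so 571^249 ≡ 959·1385·681·762·961·571 ≡ 834 (mod 1993).
x_0 = 571^249 mod 1993 = 834.
x_0 is neither 1 nor 1992, so continue squaring.
x_1 = 834^2 mod 1993 = 1992.
x_1 ≡ −1, so 571 is not a witness.

no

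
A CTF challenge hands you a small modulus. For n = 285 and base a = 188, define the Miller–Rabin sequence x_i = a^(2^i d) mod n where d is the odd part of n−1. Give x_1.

n − 1 = 284 = 2^2 · 71, so s = 2 and d = 71.
x_0 = 188^71 mod 285 = 47.
x_1 = 47^2 mod 285 = 214.

214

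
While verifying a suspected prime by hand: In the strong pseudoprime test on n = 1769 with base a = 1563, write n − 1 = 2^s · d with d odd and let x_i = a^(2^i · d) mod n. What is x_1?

834

n − 1 = 1768 = 2^3 · 221, so s = 3 and d = 221.
x_0 = 1563^221 mod 1769 = 160.
x_1 = 160^2 mod 1769 = 834.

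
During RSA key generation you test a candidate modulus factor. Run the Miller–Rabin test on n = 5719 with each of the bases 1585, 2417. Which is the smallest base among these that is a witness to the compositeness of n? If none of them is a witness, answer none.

2417

n − 1 = 5718 = 2^1 · 2859, so s = 1 and d = 2859.
Base 1585: x_0 = 1585^2859 mod 5719 = 5718. x_0 = 5718 ≡ −1, so 1585 is not a witness.
Base 2417: x_0 = 2417^2859 mod 5719 = 2234. x_0 ∉ {1, 5718} and s = 1, so 2417 is a Miller–Rabin witness and 5719 is composite.
The smallest witness among the given bases is 2417.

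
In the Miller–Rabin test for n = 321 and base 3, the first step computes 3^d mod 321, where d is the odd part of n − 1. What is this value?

n − 1 = 320 = 2^6 · 5, so s = 6 and d = 5.
Repeated squaring mod 321: 3^1 ≡ 3, 3^2 ≡ 9, 3^4 ≡ 81.
5 = 4 + 1, so 3^5 ≡ 81·3 ≡ 243 (mod 321).

243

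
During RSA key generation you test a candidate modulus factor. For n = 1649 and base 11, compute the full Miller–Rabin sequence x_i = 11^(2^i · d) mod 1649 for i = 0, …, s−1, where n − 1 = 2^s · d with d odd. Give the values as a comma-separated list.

n − 1 = 1648 = 2^4 · 103, so s = 4 and d = 103.
x_0 = 11^103 mod 1649 = 938.
x_1 = 938^2 mod 1649 = 927.
x_2 = 927^2 mod 1649 = 200.
x_3 = 200^2 mod 1649 = 424.

938, 927, 200, 424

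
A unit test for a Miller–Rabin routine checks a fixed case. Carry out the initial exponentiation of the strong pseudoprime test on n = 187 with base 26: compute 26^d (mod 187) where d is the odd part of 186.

n − 1 = 186 = 2^1 · 93, so s = 1 and d = 93.
Repeated squaring mod 187: 26^1 ≡ 26, 26^2 ≡ 115, 26^4 ≡ 135, 26^8 ≡ 86, 26^16 ≡ 103, 26^32 ≡ 137, 26^64 ≡ 69.
93 = 64 + 16 + 8 + 4 + 1, so 26^93 ≡ 69·103·86·135·26 ≡ 42 (mod 187).

42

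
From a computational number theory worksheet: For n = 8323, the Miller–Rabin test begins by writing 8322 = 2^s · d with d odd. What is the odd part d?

Halving: 8322 → 4161; 4161 is odd.
So 8322 = 2^1 · 4161.

4161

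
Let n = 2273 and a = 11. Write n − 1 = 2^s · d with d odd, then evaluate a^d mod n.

n − 1 = 2272 = 2^5 · 71, so s = 5 and d = 71.
Repeated squaring mod 2273: 11^1 ≡ 11, 11^2 ≡ 121, 11^4 ≡ 1003, 11^8 ≡ 1343, 11^16 ≡ 1160, 11^32 ≡ 2257, 11^64 ≡ 256.
71 = 64 + 4 + 2 + 1, so 11^71 ≡ 256·1003·121·11 ≡ 1293 (mod 2273).

1293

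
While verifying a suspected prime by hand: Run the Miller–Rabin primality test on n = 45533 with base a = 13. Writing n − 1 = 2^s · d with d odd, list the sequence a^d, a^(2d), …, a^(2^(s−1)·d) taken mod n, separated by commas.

42759, 45532

n − 1 = 45532 = 2^2 · 11383, so s = 2 and d = 11383.
x_0 = 13^11383 mod 45533 = 42759.
x_1 = 42759^2 mod 45533 = 45532.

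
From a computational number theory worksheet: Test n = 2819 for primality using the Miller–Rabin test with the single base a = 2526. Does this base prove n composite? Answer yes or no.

no

n − 1 = 2818 = 2^1 · 1409, so s = 1 and d = 1409.
x_0 = 2526^1409 mod 2819 = 1.
x_0 = 1, so 2526 is not a witness.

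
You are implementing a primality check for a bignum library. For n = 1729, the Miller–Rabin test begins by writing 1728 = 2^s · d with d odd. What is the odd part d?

Halving: 1728 → 864 → 432 → 216 → 108 → 54 → 27; 27 is odd.
So 1728 = 2^6 · 27.

27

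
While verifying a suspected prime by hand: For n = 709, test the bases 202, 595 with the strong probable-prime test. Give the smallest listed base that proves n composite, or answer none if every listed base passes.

n − 1 = 708 = 2^2 · 177, so s = 2 and d = 177.
Base 202: x_0 = 202^177 mod 709 = 1. x_0 = 1, so 202 is not a witness.
Base 595: x_0 = 595^177 mod 709 = 613. x_0 is neither 1 nor 708, so continue squaring. x_1 = 613^2 mod 709 = 708. x_1 ≡ −1, so 595 is not a witness.
No listed base is a witness for 709.

none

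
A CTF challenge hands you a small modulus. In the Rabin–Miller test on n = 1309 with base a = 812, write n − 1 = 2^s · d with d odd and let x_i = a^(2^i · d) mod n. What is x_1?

203

n − 1 = 1308 = 2^2 · 327, so s = 2 and d = 327.
Repeated squaring mod 1309: 812^1 ≡ 812, 812^2 ≡ 917, 812^4 ≡ 511, 812^8 ≡ 630, 812^16 ≡ 273, 812^32 ≡ 1225, 812^64 ≡ 511, 812^128 ≡ 630, 812^256 ≡ 273.
327 = 256 + 64 + 4 + 2 + 1, so 812^327 ≡ 273·511·511·917·812 ≡ 378 (mod 1309).
x_0 = 378.
x_1 = 378^2 mod 1309 = 203.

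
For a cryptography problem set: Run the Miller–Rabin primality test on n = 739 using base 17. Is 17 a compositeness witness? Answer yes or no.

no

n − 1 = 738 = 2^1 · 369, so s = 1 and d = 369.
Repeated squaring mod 739: 17^1 ≡ 17, 17^2 ≡ 289, 17^4 ≡ 14, 17^8 ≡ 196, 17^16 ≡ 727, 17^32 ≡ 144, 17^64 ≡ 44, 17^128 ≡ 458, 17^256 ≡ 627.
369 = 256 + 64 + 32 + 16 + 1, so 17^369 ≡ 627·44·144·727·17 ≡ 1 (mod 739).
x_0 = 17^369 mod 739 = 1.
x_0 = 1, so 17 is not a witness.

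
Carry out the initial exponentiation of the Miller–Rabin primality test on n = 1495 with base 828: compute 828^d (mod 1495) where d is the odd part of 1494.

92

n − 1 = 1494 = 2^1 · 747, so s = 1 and d = 747.
828^747 mod 1495 = 92.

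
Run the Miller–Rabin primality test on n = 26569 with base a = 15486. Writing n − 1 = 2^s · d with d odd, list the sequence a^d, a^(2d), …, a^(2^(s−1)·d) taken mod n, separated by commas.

n − 1 = 26568 = 2^3 · 3321, so s = 3 and d = 3321.
x_0 = 15486^3321 mod 26569 = 14671.
x_1 = 14671^2 mod 26569 = 2772.
x_2 = 2772^2 mod 26569 = 5543.

14671, 2772, 5543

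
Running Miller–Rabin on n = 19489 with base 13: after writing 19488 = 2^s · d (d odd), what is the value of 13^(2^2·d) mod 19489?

n − 1 = 19488 = 2^5 · 609, so s = 5 and d = 609.
x_0 = 13^609 mod 19489 = 2286.
x_1 = 2286^2 mod 19489 = 2744.
x_2 = 2744^2 mod 19489 = 6782.

6782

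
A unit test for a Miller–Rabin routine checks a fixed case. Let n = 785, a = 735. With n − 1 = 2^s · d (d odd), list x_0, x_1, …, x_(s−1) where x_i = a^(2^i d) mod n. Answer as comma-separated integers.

735, 145, 615, 640

n − 1 = 784 = 2^4 · 49, so s = 4 and d = 49.
x_0 = 735^49 mod 785 = 735.
x_1 = 735^2 mod 785 = 145.
x_2 = 145^2 mod 785 = 615.
x_3 = 615^2 mod 785 = 640.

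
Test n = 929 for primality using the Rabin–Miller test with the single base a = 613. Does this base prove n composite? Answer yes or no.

n − 1 = 928 = 2^5 · 29, so s = 5 and d = 29.
x_0 = 613^29 mod 929 = 197.
x_0 is neither 1 nor 928, so continue squaring.
x_1 = 197^2 mod 929 = 720.
x_2 = 720^2 mod 929 = 18.
x_3 = 18^2 mod 929 = 324.
x_4 = 324^2 mod 929 = 928.
x_4 ≡ −1, so 613 is not a witness.

no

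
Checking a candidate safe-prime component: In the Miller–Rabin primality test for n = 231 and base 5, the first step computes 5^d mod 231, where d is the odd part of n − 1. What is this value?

89

n − 1 = 230 = 2^1 · 115, so s = 1 and d = 115.
5^115 mod 231 = 89.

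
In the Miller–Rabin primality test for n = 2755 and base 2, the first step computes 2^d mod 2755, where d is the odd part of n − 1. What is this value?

n − 1 = 2754 = 2^1 · 1377, so s = 1 and d = 1377.
2^1377 mod 2755 = 322.

322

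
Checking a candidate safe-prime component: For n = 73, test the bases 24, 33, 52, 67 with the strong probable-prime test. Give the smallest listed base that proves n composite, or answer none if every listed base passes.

n − 1 = 72 = 2^3 · 9, so s = 3 and d = 9.
Base 24: x_0 = 24^9 mod 73 = 46. x_0 is neither 1 nor 72, so continue squaring. x_1 = 46^2 mod 73 = 72. x_1 ≡ −1, so 24 is not a witness.
Base 33: x_0 = 33^9 mod 73 = 63. x_0 is neither 1 nor 72, so continue squaring. x_1 = 63^2 mod 73 = 27. x_2 = 27^2 mod 73 = 72. x_2 ≡ −1, so 33 is not a witness.
Base 52: x_0 = 52^9 mod 73 = 51. x_0 is neither 1 nor 72, so continue squaring. x_1 = 51^2 mod 73 = 46. x_2 = 46^2 mod 73 = 72. x_2 ≡ −1, so 52 is not a witness.
Base 67: x_0 = 67^9 mod 73 = 27. x_0 is neither 1 nor 72, so continue squaring. x_1 = 27^2 mod 73 = 72. x_1 ≡ −1, so 67 is not a witness.
No listed base is a witness for 73.

none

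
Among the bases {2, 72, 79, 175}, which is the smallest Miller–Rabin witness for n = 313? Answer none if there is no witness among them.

n − 1 = 312 = 2^3 · 39, so s = 3 and d = 39.
Base 2: x_0 = 2^39 mod 313 = 25. x_0 is neither 1 nor 312, so continue squaring. x_1 = 25^2 mod 313 = 312. x_1 ≡ −1, so 2 is not a witness.
Base 72: x_0 = 72^39 mod 313 = 288. x_0 is neither 1 nor 312, so continue squaring. x_1 = 288^2 mod 313 = 312. x_1 ≡ −1, so 72 is not a witness.
Base 79: x_0 = 79^39 mod 313 = 312. x_0 = 312 ≡ −1, so 79 is not a witness.
Base 175: x_0 = 175^39 mod 313 = 5. x_0 is neither 1 nor 312, so continue squaring. x_1 = 5^2 mod 313 = 25. x_2 = 25^2 mod 313 = 312. x_2 ≡ −1, so 175 is not a witness.
No listed base is a witness for 313.

none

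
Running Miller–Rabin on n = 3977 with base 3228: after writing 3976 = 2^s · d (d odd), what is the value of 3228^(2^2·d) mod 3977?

2403

n − 1 = 3976 = 2^3 · 497, so s = 3 and d = 497.
x_0 = 3228^497 mod 3977 = 997.
x_1 = 997^2 mod 3977 = 3736.
x_2 = 3736^2 mod 3977 = 2403.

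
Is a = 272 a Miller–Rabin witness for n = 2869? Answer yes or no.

yes

n − 1 = 2868 = 2^2 · 717, so s = 2 and d = 717.
Repeated squaring mod 2869: 272^1 ≡ 272, 272^2 ≡ 2259, 272^4 ≡ 1999, 272^8 ≡ 2353, 272^16 ≡ 2308, 272^32 ≡ 2000, 272^64 ≡ 614, 272^128 ≡ 1157, 272^256 ≡ 1695, 272^512 ≡ 1156.
717 = 512 + 128 + 64 + 8 + 4 + 1, so 272^717 ≡ 1156·1157·614·2353·1999·272 ≡ 1151 (mod 2869).
x_0 = 272^717 mod 2869 = 1151.
x_0 is neither 1 nor 2868, so continue squaring.
x_1 = 1151^2 mod 2869 = 2192.
Reached i = s−1 = 1 without hitting −1: 272 is a Miller–Rabin witness and 2869 is composite.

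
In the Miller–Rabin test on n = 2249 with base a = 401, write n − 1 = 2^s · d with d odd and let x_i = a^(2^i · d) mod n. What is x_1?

1089

n − 1 = 2248 = 2^3 · 281, so s = 3 and d = 281.
Repeated squaring mod 2249: 401^1 ≡ 401, 401^2 ≡ 1122, 401^4 ≡ 1693, 401^8 ≡ 1023, 401^16 ≡ 744, 401^32 ≡ 282, 401^64 ≡ 809, 401^128 ≡ 22, 401^256 ≡ 484.
281 = 256 + 16 + 8 + 1, so 401^281 ≡ 484·744·1023·401 ≡ 33 (mod 2249).
x_0 = 33.
x_1 = 33^2 mod 2249 = 1089.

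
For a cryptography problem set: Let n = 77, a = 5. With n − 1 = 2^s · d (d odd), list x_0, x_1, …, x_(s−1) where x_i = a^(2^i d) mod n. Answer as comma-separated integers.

n − 1 = 76 = 2^2 · 19, so s = 2 and d = 19.
x_0 = 5^19 mod 77 = 75.
x_1 = 75^2 mod 77 = 4.

75, 4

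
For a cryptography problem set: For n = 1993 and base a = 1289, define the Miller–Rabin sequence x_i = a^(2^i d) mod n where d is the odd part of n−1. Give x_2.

n − 1 = 1992 = 2^3 · 249, so s = 3 and d = 249.
Repeated squaring mod 1993: 1289^1 ≡ 1289, 1289^2 ≡ 1352, 1289^4 ≡ 323, 1289^8 ≡ 693, 1289^16 ≡ 1929, 1289^32 ≡ 110, 1289^64 ≡ 142, 1289^128 ≡ 234.
249 = 128 + 64 + 32 + 16 + 8 + 1, so 1289^249 ≡ 234·142·110·1929·693·1289 ≡ 1033 (mod 1993).
x_0 = 1033.
x_1 = 1033^2 mod 1993 = 834.
x_2 = 834^2 mod 1993 = 1992.

1992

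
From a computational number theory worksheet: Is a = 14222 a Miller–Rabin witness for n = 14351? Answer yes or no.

no

n − 1 = 14350 = 2^1 · 7175, so s = 1 and d = 7175.
x_0 = 14222^7175 mod 14351 = 14350.
x_0 = 14350 ≡ −1, so 14222 is not a witness.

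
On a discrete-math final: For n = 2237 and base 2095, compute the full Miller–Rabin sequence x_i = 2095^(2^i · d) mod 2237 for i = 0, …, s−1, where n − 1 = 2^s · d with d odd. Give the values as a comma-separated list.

1216, 2236

n − 1 = 2236 = 2^2 · 559, so s = 2 and d = 559.
x_0 = 2095^559 mod 2237 = 1216.
x_1 = 1216^2 mod 2237 = 2236.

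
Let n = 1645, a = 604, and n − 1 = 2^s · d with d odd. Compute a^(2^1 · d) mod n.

946

n − 1 = 1644 = 2^2 · 411, so s = 2 and d = 411.
Repeated squaring mod 1645: 604^1 ≡ 604, 604^2 ≡ 1271, 604^4 ≡ 51, 604^8 ≡ 956, 604^16 ≡ 961, 604^32 ≡ 676, 604^64 ≡ 1311, 604^128 ≡ 1341, 604^256 ≡ 296.
411 = 256 + 128 + 16 + 8 + 2 + 1, so 604^411 ≡ 296·1341·961·956·1271·604 ≡ 1044 (mod 1645).
x_0 = 1044.
x_1 = 1044^2 mod 1645 = 946.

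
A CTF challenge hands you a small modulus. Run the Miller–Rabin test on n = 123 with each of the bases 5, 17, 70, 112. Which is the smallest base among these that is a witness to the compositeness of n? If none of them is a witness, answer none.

n − 1 = 122 = 2^1 · 61, so s = 1 and d = 61.
Base 5: x_0 = 5^61 mod 123 = 5. x_0 ∉ {1, 122} and s = 1, so 5 is a Miller–Rabin witness and 123 is composite.
Base 17: x_0 = 17^61 mod 123 = 65. x_0 ∉ {1, 122} and s = 1, so 17 is a Miller–Rabin witness and 123 is composite.
Base 70: x_0 = 70^61 mod 123 = 94. x_0 ∉ {1, 122} and s = 1, so 70 is a Miller–Rabin witness and 123 is composite.
Base 112: x_0 = 112^61 mod 123 = 52. x_0 ∉ {1, 122} and s = 1, so 112 is a Miller–Rabin witness and 123 is composite.
The smallest witness among the given bases is 5.

5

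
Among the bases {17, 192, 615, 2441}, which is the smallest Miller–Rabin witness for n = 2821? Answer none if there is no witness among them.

none

n − 1 = 2820 = 2^2 · 705, so s = 2 and d = 705.
Base 17: x_0 = 17^705 mod 2821 = 2820. x_0 = 2820 ≡ −1, so 17 is not a witness.
Base 192: x_0 = 192^705 mod 2821 = 2820. x_0 = 2820 ≡ −1, so 192 is not a witness.
Base 615: x_0 = 615^705 mod 2821 = 2820. x_0 = 2820 ≡ −1, so 615 is not a witness.
Base 2441: x_0 = 2441^705 mod 2821 = 2820. x_0 = 2820 ≡ −1, so 2441 is not a witness.
No listed base is a witness for 2821.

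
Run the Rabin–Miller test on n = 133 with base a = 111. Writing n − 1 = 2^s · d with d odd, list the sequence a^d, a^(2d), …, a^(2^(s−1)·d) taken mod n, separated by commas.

n − 1 = 132 = 2^2 · 33, so s = 2 and d = 33.
x_0 = 111^33 mod 133 = 83.
x_1 = 83^2 mod 133 = 106.

83, 106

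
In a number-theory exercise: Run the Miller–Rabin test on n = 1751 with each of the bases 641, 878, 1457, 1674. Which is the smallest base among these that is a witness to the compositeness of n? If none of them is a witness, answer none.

641

n − 1 = 1750 = 2^1 · 875, so s = 1 and d = 875.
Base 641: x_0 = 641^875 mod 1751 = 924. x_0 ∉ {1, 1750} and s = 1, so 641 is a Miller–Rabin witness and 1751 is composite.
Base 878: x_0 = 878^875 mod 1751 = 1406. x_0 ∉ {1, 1750} and s = 1, so 878 is a Miller–Rabin witness and 1751 is composite.
Base 1457: x_0 = 1457^875 mod 1751 = 1468. x_0 ∉ {1, 1750} and s = 1, so 1457 is a Miller–Rabin witness and 1751 is composite.
Base 1674: x_0 = 1674^875 mod 1751 = 1328. x_0 ∉ {1, 1750} and s = 1, so 1674 is a Miller–Rabin witness and 1751 is composite.
The smallest witness among the given bases is 641.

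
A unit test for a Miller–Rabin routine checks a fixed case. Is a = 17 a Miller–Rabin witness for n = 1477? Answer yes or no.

yes

n − 1 = 1476 = 2^2 · 369, so s = 2 and d = 369.
x_0 = 17^369 mod 1477 = 1294.
x_0 is neither 1 nor 1476, so continue squaring.
x_1 = 1294^2 mod 1477 = 995.
Reached i = s−1 = 1 without hitting −1: 17 is a Miller–Rabin witness and 1477 is composite.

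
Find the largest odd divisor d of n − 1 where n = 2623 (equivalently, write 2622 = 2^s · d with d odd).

1311

Halving: 2622 → 1311; 1311 is odd.
So 2622 = 2^1 · 1311.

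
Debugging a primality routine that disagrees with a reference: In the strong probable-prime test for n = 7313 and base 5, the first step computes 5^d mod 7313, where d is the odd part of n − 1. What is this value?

n − 1 = 7312 = 2^4 · 457, so s = 4 and d = 457.
5^457 mod 7313 = 2439.

2439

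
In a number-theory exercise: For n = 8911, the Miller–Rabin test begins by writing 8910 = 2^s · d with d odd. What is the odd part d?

Halving: 8910 → 4455; 4455 is odd.
So 8910 = 2^1 · 4455.

4455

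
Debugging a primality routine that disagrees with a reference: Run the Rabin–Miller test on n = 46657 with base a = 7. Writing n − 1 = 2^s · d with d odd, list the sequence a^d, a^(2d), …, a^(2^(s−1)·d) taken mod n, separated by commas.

31858, 2443, 42810, 9140, 23570, 1

n − 1 = 46656 = 2^6 · 729, so s = 6 and d = 729.
x_0 = 7^729 mod 46657 = 31858.
x_1 = 31858^2 mod 46657 = 2443.
x_2 = 2443^2 mod 46657 = 42810.
x_3 = 42810^2 mod 46657 = 9140.
x_4 = 9140^2 mod 46657 = 23570.
x_5 = 23570^2 mod 46657 = 1.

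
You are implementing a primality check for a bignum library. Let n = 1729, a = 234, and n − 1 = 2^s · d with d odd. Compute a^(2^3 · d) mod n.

533

n − 1 = 1728 = 2^6 · 27, so s = 6 and d = 27.
x_0 = 234^27 mod 1729 = 286.
x_1 = 286^2 mod 1729 = 533.
x_2 = 533^2 mod 1729 = 533.
x_3 = 533^2 mod 1729 = 533.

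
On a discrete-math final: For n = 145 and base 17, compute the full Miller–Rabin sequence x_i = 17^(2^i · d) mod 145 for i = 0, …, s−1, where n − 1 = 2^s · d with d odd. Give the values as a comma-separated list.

n − 1 = 144 = 2^4 · 9, so s = 4 and d = 9.
x_0 = 17^9 mod 145 = 17.
x_1 = 17^2 mod 145 = 144.
x_2 = 144^2 mod 145 = 1.
x_3 = 1^2 mod 145 = 1.

17, 144, 1, 1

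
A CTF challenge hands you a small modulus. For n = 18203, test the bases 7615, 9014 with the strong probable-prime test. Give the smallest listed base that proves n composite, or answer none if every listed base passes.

7615

n − 1 = 18202 = 2^1 · 9101, so s = 1 and d = 9101.
Base 7615: x_0 = 7615^9101 mod 18203 = 12637. x_0 ∉ {1, 18202} and s = 1, so 7615 is a Miller–Rabin witness and 18203 is composite.
Base 9014: x_0 = 9014^9101 mod 18203 = 4218. x_0 ∉ {1, 18202} and s = 1, so 9014 is a Miller–Rabin witness and 18203 is composite.
The smallest witness among the given bases is 7615.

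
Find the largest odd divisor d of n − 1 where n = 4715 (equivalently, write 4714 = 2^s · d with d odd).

2357

Halving: 4714 → 2357; 2357 is odd.
So 4714 = 2^1 · 2357.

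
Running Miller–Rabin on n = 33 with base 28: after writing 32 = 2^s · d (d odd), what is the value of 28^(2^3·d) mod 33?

4

n − 1 = 32 = 2^5 · 1, so s = 5 and d = 1.
x_0 = 28^1 mod 33 = 28.
x_1 = 28^2 mod 33 = 25.
x_2 = 25^2 mod 33 = 31.
x_3 = 31^2 mod 33 = 4.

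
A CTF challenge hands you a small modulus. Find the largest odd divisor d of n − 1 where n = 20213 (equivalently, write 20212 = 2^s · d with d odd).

Halving: 20212 → 10106 → 5053; 5053 is odd.
So 20212 = 2^2 · 5053.

5053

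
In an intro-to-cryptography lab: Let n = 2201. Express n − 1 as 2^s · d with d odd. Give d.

Halving: 2200 → 1100 → 550 → 275; 275 is odd.
So 2200 = 2^3 · 275.

275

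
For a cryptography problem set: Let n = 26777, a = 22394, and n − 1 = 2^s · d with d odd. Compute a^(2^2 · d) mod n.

n − 1 = 26776 = 2^3 · 3347, so s = 3 and d = 3347.
x_0 = 22394^3347 mod 26777 = 25286.
x_1 = 25286^2 mod 26777 = 590.
x_2 = 590^2 mod 26777 = 26776.

26776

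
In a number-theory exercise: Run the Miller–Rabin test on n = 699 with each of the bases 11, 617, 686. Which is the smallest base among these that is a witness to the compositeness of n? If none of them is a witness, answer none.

n − 1 = 698 = 2^1 · 349, so s = 1 and d = 349.
Base 11: x_0 = 11^349 mod 699 = 455. x_0 ∉ {1, 698} and s = 1, so 11 is a Miller–Rabin witness and 699 is composite.
Base 617: x_0 = 617^349 mod 699 = 548. x_0 ∉ {1, 698} and s = 1, so 617 is a Miller–Rabin witness and 699 is composite.
Base 686: x_0 = 686^349 mod 699 = 686. x_0 ∉ {1, 698} and s = 1, so 686 is a Miller–Rabin witness and 699 is composite.
The smallest witness among the given bases is 11.

11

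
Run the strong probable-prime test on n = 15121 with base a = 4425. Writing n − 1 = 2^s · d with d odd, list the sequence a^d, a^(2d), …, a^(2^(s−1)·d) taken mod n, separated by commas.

n − 1 = 15120 = 2^4 · 945, so s = 4 and d = 945.
x_0 = 4425^945 mod 15121 = 9216.
x_1 = 9216^2 mod 15121 = 15120.
x_2 = 15120^2 mod 15121 = 1.
x_3 = 1^2 mod 15121 = 1.

9216, 15120, 1, 1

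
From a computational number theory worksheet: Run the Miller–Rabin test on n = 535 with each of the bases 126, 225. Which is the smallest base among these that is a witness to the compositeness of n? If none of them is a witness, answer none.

126

n − 1 = 534 = 2^1 · 267, so s = 1 and d = 267.
Base 126: x_0 = 126^267 mod 535 = 361. x_0 ∉ {1, 534} and s = 1, so 126 is a Miller–Rabin witness and 535 is composite.
Base 225: x_0 = 225^267 mod 535 = 335. x_0 ∉ {1, 534} and s = 1, so 225 is a Miller–Rabin witness and 535 is composite.
The smallest witness among the given bases is 126.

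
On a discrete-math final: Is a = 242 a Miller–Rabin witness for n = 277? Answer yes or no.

no

n − 1 = 276 = 2^2 · 69, so s = 2 and d = 69.
x_0 = 242^69 mod 277 = 217.
x_0 is neither 1 nor 276, so continue squaring.
x_1 = 217^2 mod 277 = 276.
x_1 ≡ −1, so 242 is not a witness.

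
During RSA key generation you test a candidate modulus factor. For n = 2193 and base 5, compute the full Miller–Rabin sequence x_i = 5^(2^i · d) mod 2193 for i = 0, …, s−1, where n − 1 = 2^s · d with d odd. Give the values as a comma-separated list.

n − 1 = 2192 = 2^4 · 137, so s = 4 and d = 137.
x_0 = 5^137 mod 2193 = 335.
x_1 = 335^2 mod 2193 = 382.
x_2 = 382^2 mod 2193 = 1186.
x_3 = 1186^2 mod 2193 = 883.

335, 382, 1186, 883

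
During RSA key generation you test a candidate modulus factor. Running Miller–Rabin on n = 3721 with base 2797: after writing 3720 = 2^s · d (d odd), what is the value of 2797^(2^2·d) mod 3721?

n − 1 = 3720 = 2^3 · 465, so s = 3 and d = 465.
Repeated squaring mod 3721: 2797^1 ≡ 2797, 2797^2 ≡ 1667, 2797^4 ≡ 3023, 2797^8 ≡ 3474, 2797^16 ≡ 1473, 2797^32 ≡ 386, 2797^64 ≡ 156, 2797^128 ≡ 2010, 2797^256 ≡ 2815.
465 = 256 + 128 + 64 + 16 + 1, so 2797^465 ≡ 2815·2010·156·1473·2797 ≡ 1829 (mod 3721).
x_0 = 1829.
x_1 = 1829^2 mod 3721 = 62.
x_2 = 62^2 mod 3721 = 123.

123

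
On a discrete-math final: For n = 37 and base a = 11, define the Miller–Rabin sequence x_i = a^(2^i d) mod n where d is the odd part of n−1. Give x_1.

1

n − 1 = 36 = 2^2 · 9, so s = 2 and d = 9.
Repeated squaring mod 37: 11^1 ≡ 11, 11^2 ≡ 10, 11^4 ≡ 26, 11^8 ≡ 10.
9 = 8 + 1, so 11^9 ≡ 10·11 ≡ 36 (mod 37).
x_0 = 36.
x_1 = 36^2 mod 37 = 1.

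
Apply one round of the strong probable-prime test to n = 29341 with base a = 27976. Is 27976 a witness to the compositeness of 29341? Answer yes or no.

yes

n − 1 = 29340 = 2^2 · 7335, so s = 2 and d = 7335.
Repeated squaring mod 29341: 27976^1 ≡ 27976, 27976^2 ≡ 14742, 27976^4 ≡ 27118, 27976^8 ≡ 12441, 27976^16 ≡ 4706, 27976^32 ≡ 23322, 27976^64 ≡ 21567, 27976^128 ≡ 21957, 27976^256 ≡ 7878, 27976^512 ≡ 6669, 27976^1024 ≡ 23946, 27976^2048 ≡ 29094, 27976^4096 ≡ 2327.
7335 = 4096 + 2048 + 1024 + 128 + 32 + 4 + 2 + 1, so 27976^7335 ≡ 2327·29094·23946·21957·23322·27118·14742·27976 ≡ 3588 (mod 29341).
x_0 = 27976^7335 mod 29341 = 3588.
x_0 is neither 1 nor 29340, so continue squaring.
x_1 = 3588^2 mod 29341 = 22386.
Reached i = s−1 = 1 without hitting −1: 27976 is a Miller–Rabin witness and 29341 is composite.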